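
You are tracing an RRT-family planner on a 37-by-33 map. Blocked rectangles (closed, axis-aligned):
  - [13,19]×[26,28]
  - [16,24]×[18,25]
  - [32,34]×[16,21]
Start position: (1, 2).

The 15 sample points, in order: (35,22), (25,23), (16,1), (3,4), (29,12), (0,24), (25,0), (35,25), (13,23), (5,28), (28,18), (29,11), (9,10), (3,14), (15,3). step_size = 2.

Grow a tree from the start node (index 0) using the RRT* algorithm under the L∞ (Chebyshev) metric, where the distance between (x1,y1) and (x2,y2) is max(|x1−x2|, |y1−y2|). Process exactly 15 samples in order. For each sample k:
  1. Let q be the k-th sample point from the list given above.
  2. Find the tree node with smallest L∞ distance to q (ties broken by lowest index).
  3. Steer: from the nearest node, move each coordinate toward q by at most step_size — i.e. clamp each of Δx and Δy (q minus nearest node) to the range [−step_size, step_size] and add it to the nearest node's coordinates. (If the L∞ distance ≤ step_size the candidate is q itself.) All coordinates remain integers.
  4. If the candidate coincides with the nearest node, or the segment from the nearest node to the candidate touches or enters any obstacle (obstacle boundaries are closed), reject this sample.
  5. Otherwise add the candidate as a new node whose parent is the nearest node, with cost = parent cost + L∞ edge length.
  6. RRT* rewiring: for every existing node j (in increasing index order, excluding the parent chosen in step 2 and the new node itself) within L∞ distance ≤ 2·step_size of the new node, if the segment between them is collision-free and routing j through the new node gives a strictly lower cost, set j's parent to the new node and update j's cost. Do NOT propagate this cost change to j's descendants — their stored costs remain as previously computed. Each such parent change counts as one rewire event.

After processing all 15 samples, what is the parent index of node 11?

1. q=(35,22) nearest=0 d=34 new=(3,4) → add node 1 parent=0 cost=2
2. q=(25,23) nearest=1 d=22 new=(5,6) → add node 2 parent=1 cost=4
3. q=(16,1) nearest=2 d=11 new=(7,4) → add node 3 parent=2 cost=6
4. q=(3,4) nearest=1 d=0 → coincident, reject
5. q=(29,12) nearest=3 d=22 new=(9,6) → add node 4 parent=3 cost=8
6. q=(0,24) nearest=2 d=18 new=(3,8) → add node 5 parent=2 cost=6
7. q=(25,0) nearest=4 d=16 new=(11,4) → add node 6 parent=4 cost=10
8. q=(35,25) nearest=6 d=24 new=(13,6) → add node 7 parent=6 cost=12
9. q=(13,23) nearest=5 d=15 new=(5,10) → add node 8 parent=5 cost=8
10. q=(5,28) nearest=8 d=18 new=(5,12) → add node 9 parent=8 cost=10
11. q=(28,18) nearest=7 d=15 new=(15,8) → add node 10 parent=7 cost=14
12. q=(29,11) nearest=10 d=14 new=(17,10) → add node 11 parent=10 cost=16
13. q=(9,10) nearest=2 d=4 new=(7,8) → add node 12 parent=2 cost=6
14. q=(3,14) nearest=9 d=2 new=(3,14) → add node 13 parent=9 cost=12
15. q=(15,3) nearest=7 d=3 new=(15,4) → add node 14 parent=7 cost=14

Parent of node 11: 10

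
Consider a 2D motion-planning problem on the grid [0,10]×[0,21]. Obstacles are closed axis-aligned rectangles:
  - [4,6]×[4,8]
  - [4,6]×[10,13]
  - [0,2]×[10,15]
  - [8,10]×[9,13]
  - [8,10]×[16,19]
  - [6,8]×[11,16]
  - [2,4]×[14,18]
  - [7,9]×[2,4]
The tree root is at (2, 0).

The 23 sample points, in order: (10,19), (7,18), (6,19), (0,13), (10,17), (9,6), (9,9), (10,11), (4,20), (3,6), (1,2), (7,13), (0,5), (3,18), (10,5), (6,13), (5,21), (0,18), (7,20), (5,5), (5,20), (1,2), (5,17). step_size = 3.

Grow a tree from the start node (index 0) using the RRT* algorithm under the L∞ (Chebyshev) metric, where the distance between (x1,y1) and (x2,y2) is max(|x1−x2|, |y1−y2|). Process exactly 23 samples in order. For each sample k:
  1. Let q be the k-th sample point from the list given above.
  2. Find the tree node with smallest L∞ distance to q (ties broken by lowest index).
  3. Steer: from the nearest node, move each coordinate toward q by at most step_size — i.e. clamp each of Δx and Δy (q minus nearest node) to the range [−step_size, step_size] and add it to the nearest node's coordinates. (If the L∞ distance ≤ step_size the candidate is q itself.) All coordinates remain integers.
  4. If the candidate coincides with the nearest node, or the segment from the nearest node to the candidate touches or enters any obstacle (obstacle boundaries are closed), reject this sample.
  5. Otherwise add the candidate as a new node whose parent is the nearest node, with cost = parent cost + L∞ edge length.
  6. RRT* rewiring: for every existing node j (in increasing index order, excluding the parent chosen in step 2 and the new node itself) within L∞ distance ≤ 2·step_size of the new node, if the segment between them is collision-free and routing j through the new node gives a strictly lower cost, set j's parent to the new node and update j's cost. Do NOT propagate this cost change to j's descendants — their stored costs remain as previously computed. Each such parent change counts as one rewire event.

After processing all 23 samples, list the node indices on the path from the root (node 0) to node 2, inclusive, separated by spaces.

Path: 0 2

1. q=(10,19) nearest=0 d=19 new=(5,3) → add node 1 parent=0 cost=3
2. q=(7,18) nearest=1 d=15 new=(7,6) → blocked by [4,6]×[4,8], reject
3. q=(6,19) nearest=1 d=16 new=(6,6) → blocked by [4,6]×[4,8], reject
4. q=(0,13) nearest=1 d=10 new=(2,6) → blocked by [4,6]×[4,8], reject
5. q=(10,17) nearest=1 d=14 new=(8,6) → blocked by [4,6]×[4,8], reject
6. q=(9,6) nearest=1 d=4 new=(8,6) → blocked by [4,6]×[4,8], reject
7. q=(9,9) nearest=1 d=6 new=(8,6) → blocked by [4,6]×[4,8], reject
8. q=(10,11) nearest=1 d=8 new=(8,6) → blocked by [4,6]×[4,8], reject
9. q=(4,20) nearest=1 d=17 new=(4,6) → blocked by [4,6]×[4,8], reject
10. q=(3,6) nearest=1 d=3 new=(3,6) → blocked by [4,6]×[4,8], reject
11. q=(1,2) nearest=0 d=2 new=(1,2) → add node 2 parent=0 cost=2
12. q=(7,13) nearest=1 d=10 new=(7,6) → blocked by [4,6]×[4,8], reject
13. q=(0,5) nearest=2 d=3 new=(0,5) → add node 3 parent=2 cost=5
14. q=(3,18) nearest=3 d=13 new=(3,8) → add node 4 parent=3 cost=8
15. q=(10,5) nearest=1 d=5 new=(8,5) → add node 5 parent=1 cost=6
16. q=(6,13) nearest=4 d=5 new=(6,11) → blocked by [4,6]×[10,13], reject
17. q=(5,21) nearest=4 d=13 new=(5,11) → blocked by [4,6]×[10,13], reject
18. q=(0,18) nearest=4 d=10 new=(0,11) → blocked by [0,2]×[10,15], reject
19. q=(7,20) nearest=4 d=12 new=(6,11) → blocked by [4,6]×[10,13], reject
20. q=(5,5) nearest=1 d=2 new=(5,5) → blocked by [4,6]×[4,8], reject
21. q=(5,20) nearest=4 d=12 new=(5,11) → blocked by [4,6]×[10,13], reject
22. q=(1,2) nearest=2 d=0 → coincident, reject
23. q=(5,17) nearest=4 d=9 new=(5,11) → blocked by [4,6]×[10,13], reject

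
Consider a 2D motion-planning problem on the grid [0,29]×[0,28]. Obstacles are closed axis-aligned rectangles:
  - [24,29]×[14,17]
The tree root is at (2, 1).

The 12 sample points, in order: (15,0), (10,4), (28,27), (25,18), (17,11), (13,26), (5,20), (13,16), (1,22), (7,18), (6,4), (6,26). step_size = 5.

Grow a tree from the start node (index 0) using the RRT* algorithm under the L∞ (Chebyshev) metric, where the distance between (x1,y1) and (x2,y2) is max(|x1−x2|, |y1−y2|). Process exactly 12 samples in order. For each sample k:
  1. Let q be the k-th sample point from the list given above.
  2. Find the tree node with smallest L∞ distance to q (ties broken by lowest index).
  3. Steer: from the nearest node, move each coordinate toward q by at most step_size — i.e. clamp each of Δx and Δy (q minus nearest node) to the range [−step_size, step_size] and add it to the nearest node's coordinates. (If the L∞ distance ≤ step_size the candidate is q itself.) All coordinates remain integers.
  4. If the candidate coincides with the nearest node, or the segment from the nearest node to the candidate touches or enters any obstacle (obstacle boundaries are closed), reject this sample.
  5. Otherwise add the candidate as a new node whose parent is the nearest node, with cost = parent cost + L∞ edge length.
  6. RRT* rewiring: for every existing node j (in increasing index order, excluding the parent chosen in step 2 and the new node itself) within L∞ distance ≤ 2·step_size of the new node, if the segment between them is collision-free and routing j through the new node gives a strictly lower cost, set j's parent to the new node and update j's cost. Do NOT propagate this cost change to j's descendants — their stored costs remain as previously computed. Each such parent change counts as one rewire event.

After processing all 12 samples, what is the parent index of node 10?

1. q=(15,0) nearest=0 d=13 new=(7,0) → add node 1 parent=0 cost=5
2. q=(10,4) nearest=1 d=4 new=(10,4) → add node 2 parent=1 cost=9
3. q=(28,27) nearest=2 d=23 new=(15,9) → add node 3 parent=2 cost=14
4. q=(25,18) nearest=3 d=10 new=(20,14) → add node 4 parent=3 cost=19
5. q=(17,11) nearest=3 d=2 new=(17,11) → add node 5 parent=3 cost=16
6. q=(13,26) nearest=4 d=12 new=(15,19) → add node 6 parent=4 cost=24
7. q=(5,20) nearest=6 d=10 new=(10,20) → add node 7 parent=6 cost=29
8. q=(13,16) nearest=6 d=3 new=(13,16) → add node 8 parent=6 cost=27
9. q=(1,22) nearest=7 d=9 new=(5,22) → add node 9 parent=7 cost=34
10. q=(7,18) nearest=7 d=3 new=(7,18) → add node 10 parent=7 cost=32
11. q=(6,4) nearest=0 d=4 new=(6,4) → add node 11 parent=0 cost=4; rewire 2→11 (8<9); rewire 3→11 (13<14)
12. q=(6,26) nearest=9 d=4 new=(6,26) → add node 12 parent=9 cost=38

Parent of node 10: 7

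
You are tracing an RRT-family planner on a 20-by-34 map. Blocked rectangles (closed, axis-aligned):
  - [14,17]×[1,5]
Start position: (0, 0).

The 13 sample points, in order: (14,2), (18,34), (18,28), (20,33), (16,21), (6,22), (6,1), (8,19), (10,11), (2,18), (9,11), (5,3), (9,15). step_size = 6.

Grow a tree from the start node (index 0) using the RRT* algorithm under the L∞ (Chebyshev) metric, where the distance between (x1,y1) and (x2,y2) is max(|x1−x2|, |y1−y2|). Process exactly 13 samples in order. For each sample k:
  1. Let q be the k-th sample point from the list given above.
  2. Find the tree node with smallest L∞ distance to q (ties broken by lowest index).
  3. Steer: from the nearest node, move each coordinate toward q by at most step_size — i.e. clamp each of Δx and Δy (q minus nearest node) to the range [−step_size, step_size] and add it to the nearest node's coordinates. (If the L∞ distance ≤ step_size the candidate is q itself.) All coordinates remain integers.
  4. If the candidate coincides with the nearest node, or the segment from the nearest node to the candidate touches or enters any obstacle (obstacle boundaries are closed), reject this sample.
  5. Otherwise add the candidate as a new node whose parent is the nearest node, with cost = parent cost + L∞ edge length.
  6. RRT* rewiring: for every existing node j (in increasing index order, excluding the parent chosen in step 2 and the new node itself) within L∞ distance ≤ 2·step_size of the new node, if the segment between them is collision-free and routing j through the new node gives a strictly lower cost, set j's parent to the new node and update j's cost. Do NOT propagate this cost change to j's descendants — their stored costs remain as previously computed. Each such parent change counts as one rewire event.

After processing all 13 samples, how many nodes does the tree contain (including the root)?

Node count: 14

1. q=(14,2) nearest=0 d=14 new=(6,2) → add node 1 parent=0 cost=6
2. q=(18,34) nearest=1 d=32 new=(12,8) → add node 2 parent=1 cost=12
3. q=(18,28) nearest=2 d=20 new=(18,14) → add node 3 parent=2 cost=18
4. q=(20,33) nearest=3 d=19 new=(20,20) → add node 4 parent=3 cost=24
5. q=(16,21) nearest=4 d=4 new=(16,21) → add node 5 parent=4 cost=28
6. q=(6,22) nearest=5 d=10 new=(10,22) → add node 6 parent=5 cost=34
7. q=(6,1) nearest=1 d=1 new=(6,1) → add node 7 parent=1 cost=7
8. q=(8,19) nearest=6 d=3 new=(8,19) → add node 8 parent=6 cost=37
9. q=(10,11) nearest=2 d=3 new=(10,11) → add node 9 parent=2 cost=15; rewire 5→9 (25<28); rewire 6→9 (26<34); rewire 8→9 (23<37)
10. q=(2,18) nearest=8 d=6 new=(2,18) → add node 10 parent=8 cost=29
11. q=(9,11) nearest=9 d=1 new=(9,11) → add node 11 parent=9 cost=16; rewire 10→11 (23<29)
12. q=(5,3) nearest=1 d=1 new=(5,3) → add node 12 parent=1 cost=7; rewire 11→12 (15<16)
13. q=(9,15) nearest=8 d=4 new=(9,15) → add node 13 parent=8 cost=27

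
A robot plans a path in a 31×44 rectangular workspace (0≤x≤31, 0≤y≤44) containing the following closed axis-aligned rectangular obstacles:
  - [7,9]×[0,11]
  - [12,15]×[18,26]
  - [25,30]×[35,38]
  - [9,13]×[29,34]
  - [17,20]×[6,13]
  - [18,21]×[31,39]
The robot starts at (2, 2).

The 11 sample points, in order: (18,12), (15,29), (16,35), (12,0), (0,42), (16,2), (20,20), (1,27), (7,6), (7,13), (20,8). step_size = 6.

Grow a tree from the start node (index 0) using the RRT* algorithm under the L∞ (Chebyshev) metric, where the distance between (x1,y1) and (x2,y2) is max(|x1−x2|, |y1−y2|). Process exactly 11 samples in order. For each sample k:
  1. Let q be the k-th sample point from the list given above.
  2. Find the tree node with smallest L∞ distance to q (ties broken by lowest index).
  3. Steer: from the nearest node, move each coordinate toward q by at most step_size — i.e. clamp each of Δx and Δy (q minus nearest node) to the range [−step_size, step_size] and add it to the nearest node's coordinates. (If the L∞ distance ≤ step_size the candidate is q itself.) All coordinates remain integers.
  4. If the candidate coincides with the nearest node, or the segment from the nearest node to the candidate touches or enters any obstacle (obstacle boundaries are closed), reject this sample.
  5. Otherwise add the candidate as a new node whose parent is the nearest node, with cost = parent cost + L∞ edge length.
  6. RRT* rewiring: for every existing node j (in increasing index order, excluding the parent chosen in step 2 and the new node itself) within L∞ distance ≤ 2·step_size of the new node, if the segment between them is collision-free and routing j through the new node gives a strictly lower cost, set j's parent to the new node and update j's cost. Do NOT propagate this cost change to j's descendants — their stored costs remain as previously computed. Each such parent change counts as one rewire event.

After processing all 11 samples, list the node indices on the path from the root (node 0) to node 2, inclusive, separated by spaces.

Path: 0 1 2

1. q=(18,12) nearest=0 d=16 new=(8,8) → blocked by [7,9]×[0,11], reject
2. q=(15,29) nearest=0 d=27 new=(8,8) → blocked by [7,9]×[0,11], reject
3. q=(16,35) nearest=0 d=33 new=(8,8) → blocked by [7,9]×[0,11], reject
4. q=(12,0) nearest=0 d=10 new=(8,0) → blocked by [7,9]×[0,11], reject
5. q=(0,42) nearest=0 d=40 new=(0,8) → add node 1 parent=0 cost=6
6. q=(16,2) nearest=0 d=14 new=(8,2) → blocked by [7,9]×[0,11], reject
7. q=(20,20) nearest=0 d=18 new=(8,8) → blocked by [7,9]×[0,11], reject
8. q=(1,27) nearest=1 d=19 new=(1,14) → add node 2 parent=1 cost=12
9. q=(7,6) nearest=0 d=5 new=(7,6) → blocked by [7,9]×[0,11], reject
10. q=(7,13) nearest=2 d=6 new=(7,13) → add node 3 parent=2 cost=18
11. q=(20,8) nearest=3 d=13 new=(13,8) → add node 4 parent=3 cost=24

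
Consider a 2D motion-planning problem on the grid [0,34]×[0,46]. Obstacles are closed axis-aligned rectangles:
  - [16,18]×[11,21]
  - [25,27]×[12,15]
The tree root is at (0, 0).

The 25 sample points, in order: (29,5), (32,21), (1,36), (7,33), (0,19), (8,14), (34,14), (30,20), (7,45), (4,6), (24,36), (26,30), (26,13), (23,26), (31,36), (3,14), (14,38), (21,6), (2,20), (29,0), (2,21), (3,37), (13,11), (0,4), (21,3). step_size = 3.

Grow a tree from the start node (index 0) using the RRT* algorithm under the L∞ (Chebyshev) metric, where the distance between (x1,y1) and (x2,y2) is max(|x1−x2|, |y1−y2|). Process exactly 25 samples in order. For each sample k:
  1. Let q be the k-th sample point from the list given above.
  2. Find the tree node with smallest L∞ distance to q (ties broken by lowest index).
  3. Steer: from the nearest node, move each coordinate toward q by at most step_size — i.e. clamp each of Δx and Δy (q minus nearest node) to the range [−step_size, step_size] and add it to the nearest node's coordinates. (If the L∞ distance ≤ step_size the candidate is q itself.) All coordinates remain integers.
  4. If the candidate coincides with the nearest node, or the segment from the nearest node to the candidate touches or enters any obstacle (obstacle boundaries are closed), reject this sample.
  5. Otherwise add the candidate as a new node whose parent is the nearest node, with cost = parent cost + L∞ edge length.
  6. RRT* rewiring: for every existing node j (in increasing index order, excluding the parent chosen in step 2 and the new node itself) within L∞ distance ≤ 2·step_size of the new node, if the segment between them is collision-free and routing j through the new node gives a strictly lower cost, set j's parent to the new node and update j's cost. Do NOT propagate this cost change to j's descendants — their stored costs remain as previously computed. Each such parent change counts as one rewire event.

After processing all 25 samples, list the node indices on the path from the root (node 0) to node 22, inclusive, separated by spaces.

1. q=(29,5) nearest=0 d=29 new=(3,3) → add node 1 parent=0 cost=3
2. q=(32,21) nearest=1 d=29 new=(6,6) → add node 2 parent=1 cost=6
3. q=(1,36) nearest=2 d=30 new=(3,9) → add node 3 parent=2 cost=9
4. q=(7,33) nearest=3 d=24 new=(6,12) → add node 4 parent=3 cost=12
5. q=(0,19) nearest=4 d=7 new=(3,15) → add node 5 parent=4 cost=15
6. q=(8,14) nearest=4 d=2 new=(8,14) → add node 6 parent=4 cost=14
7. q=(34,14) nearest=6 d=26 new=(11,14) → add node 7 parent=6 cost=17
8. q=(30,20) nearest=7 d=19 new=(14,17) → add node 8 parent=7 cost=20
9. q=(7,45) nearest=8 d=28 new=(11,20) → add node 9 parent=8 cost=23
10. q=(4,6) nearest=2 d=2 new=(4,6) → add node 10 parent=2 cost=8
11. q=(24,36) nearest=9 d=16 new=(14,23) → add node 11 parent=9 cost=26
12. q=(26,30) nearest=11 d=12 new=(17,26) → add node 12 parent=11 cost=29
13. q=(26,13) nearest=8 d=12 new=(17,14) → blocked by [16,18]×[11,21], reject
14. q=(23,26) nearest=12 d=6 new=(20,26) → add node 13 parent=12 cost=32
15. q=(31,36) nearest=13 d=11 new=(23,29) → add node 14 parent=13 cost=35
16. q=(3,14) nearest=5 d=1 new=(3,14) → add node 15 parent=5 cost=16
17. q=(14,38) nearest=14 d=9 new=(20,32) → add node 16 parent=14 cost=38
18. q=(21,6) nearest=7 d=10 new=(14,11) → add node 17 parent=7 cost=20
19. q=(2,20) nearest=5 d=5 new=(2,18) → add node 18 parent=5 cost=18
20. q=(29,0) nearest=17 d=15 new=(17,8) → add node 19 parent=17 cost=23
21. q=(2,21) nearest=18 d=3 new=(2,21) → add node 20 parent=18 cost=21
22. q=(3,37) nearest=11 d=14 new=(11,26) → add node 21 parent=11 cost=29
23. q=(13,11) nearest=17 d=1 new=(13,11) → add node 22 parent=17 cost=21
24. q=(0,4) nearest=1 d=3 new=(0,4) → add node 23 parent=1 cost=6
25. q=(21,3) nearest=19 d=5 new=(20,5) → add node 24 parent=19 cost=26

Path: 0 1 2 3 4 6 7 17 22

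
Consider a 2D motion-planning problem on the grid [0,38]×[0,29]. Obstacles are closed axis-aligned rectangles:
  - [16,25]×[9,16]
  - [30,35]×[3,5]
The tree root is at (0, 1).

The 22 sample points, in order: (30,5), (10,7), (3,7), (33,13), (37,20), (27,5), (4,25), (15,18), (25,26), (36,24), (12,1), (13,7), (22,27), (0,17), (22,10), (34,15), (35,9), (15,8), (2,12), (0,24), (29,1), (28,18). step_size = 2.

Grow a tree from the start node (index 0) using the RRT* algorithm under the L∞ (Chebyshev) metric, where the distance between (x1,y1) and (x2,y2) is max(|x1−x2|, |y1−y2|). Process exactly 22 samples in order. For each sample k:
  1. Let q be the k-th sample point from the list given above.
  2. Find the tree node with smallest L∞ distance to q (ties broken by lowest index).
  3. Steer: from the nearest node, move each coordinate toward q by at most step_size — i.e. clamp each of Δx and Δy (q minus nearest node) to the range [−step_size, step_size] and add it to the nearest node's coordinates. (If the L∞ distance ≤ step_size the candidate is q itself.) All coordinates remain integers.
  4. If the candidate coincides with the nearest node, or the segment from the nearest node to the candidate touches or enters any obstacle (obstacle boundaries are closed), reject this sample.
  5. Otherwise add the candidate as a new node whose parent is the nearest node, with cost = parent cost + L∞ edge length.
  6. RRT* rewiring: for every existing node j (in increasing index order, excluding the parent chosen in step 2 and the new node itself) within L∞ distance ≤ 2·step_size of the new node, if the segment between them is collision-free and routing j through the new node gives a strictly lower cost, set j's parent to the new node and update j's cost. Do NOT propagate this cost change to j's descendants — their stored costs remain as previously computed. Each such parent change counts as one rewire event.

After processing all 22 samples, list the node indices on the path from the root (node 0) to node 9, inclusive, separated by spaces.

Path: 0 1 2 4 5 8 9

1. q=(30,5) nearest=0 d=30 new=(2,3) → add node 1 parent=0 cost=2
2. q=(10,7) nearest=1 d=8 new=(4,5) → add node 2 parent=1 cost=4
3. q=(3,7) nearest=2 d=2 new=(3,7) → add node 3 parent=2 cost=6
4. q=(33,13) nearest=2 d=29 new=(6,7) → add node 4 parent=2 cost=6
5. q=(37,20) nearest=4 d=31 new=(8,9) → add node 5 parent=4 cost=8
6. q=(27,5) nearest=5 d=19 new=(10,7) → add node 6 parent=5 cost=10
7. q=(4,25) nearest=5 d=16 new=(6,11) → add node 7 parent=5 cost=10
8. q=(15,18) nearest=5 d=9 new=(10,11) → add node 8 parent=5 cost=10
9. q=(25,26) nearest=8 d=15 new=(12,13) → add node 9 parent=8 cost=12
10. q=(36,24) nearest=9 d=24 new=(14,15) → add node 10 parent=9 cost=14
11. q=(12,1) nearest=4 d=6 new=(8,5) → add node 11 parent=4 cost=8
12. q=(13,7) nearest=6 d=3 new=(12,7) → add node 12 parent=6 cost=12
13. q=(22,27) nearest=10 d=12 new=(16,17) → add node 13 parent=10 cost=16
14. q=(0,17) nearest=7 d=6 new=(4,13) → add node 14 parent=7 cost=12
15. q=(22,10) nearest=13 d=7 new=(18,15) → blocked by [16,25]×[9,16], reject
16. q=(34,15) nearest=13 d=18 new=(18,15) → blocked by [16,25]×[9,16], reject
17. q=(35,9) nearest=13 d=19 new=(18,15) → blocked by [16,25]×[9,16], reject
18. q=(15,8) nearest=12 d=3 new=(14,8) → add node 15 parent=12 cost=14
19. q=(2,12) nearest=14 d=2 new=(2,12) → add node 16 parent=14 cost=14
20. q=(0,24) nearest=14 d=11 new=(2,15) → add node 17 parent=14 cost=14
21. q=(29,1) nearest=10 d=15 new=(16,13) → blocked by [16,25]×[9,16], reject
22. q=(28,18) nearest=13 d=12 new=(18,18) → add node 18 parent=13 cost=18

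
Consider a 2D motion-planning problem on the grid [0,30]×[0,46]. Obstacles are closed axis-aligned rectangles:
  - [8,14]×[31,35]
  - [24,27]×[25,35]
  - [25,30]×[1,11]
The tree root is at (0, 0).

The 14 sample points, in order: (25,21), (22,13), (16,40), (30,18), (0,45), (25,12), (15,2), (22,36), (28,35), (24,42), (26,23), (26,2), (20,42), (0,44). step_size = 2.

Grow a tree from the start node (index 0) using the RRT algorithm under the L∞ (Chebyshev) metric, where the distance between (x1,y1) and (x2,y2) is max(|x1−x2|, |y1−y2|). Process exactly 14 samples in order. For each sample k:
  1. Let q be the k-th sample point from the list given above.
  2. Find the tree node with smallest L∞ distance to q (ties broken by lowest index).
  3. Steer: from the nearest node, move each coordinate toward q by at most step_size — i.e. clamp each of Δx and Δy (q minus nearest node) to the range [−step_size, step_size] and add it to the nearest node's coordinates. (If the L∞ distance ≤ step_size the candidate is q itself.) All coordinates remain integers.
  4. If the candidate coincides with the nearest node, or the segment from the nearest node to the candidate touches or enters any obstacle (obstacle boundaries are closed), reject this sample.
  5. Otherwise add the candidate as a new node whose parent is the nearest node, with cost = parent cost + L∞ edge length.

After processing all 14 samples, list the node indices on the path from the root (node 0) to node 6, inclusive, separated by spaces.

1. q=(25,21) nearest=0 d=25 new=(2,2) → add node 1 parent=0 cost=2
2. q=(22,13) nearest=1 d=20 new=(4,4) → add node 2 parent=1 cost=4
3. q=(16,40) nearest=2 d=36 new=(6,6) → add node 3 parent=2 cost=6
4. q=(30,18) nearest=3 d=24 new=(8,8) → add node 4 parent=3 cost=8
5. q=(0,45) nearest=4 d=37 new=(6,10) → add node 5 parent=4 cost=10
6. q=(25,12) nearest=4 d=17 new=(10,10) → add node 6 parent=4 cost=10
7. q=(15,2) nearest=4 d=7 new=(10,6) → add node 7 parent=4 cost=10
8. q=(22,36) nearest=5 d=26 new=(8,12) → add node 8 parent=5 cost=12
9. q=(28,35) nearest=8 d=23 new=(10,14) → add node 9 parent=8 cost=14
10. q=(24,42) nearest=9 d=28 new=(12,16) → add node 10 parent=9 cost=16
11. q=(26,23) nearest=10 d=14 new=(14,18) → add node 11 parent=10 cost=18
12. q=(26,2) nearest=10 d=14 new=(14,14) → add node 12 parent=10 cost=18
13. q=(20,42) nearest=11 d=24 new=(16,20) → add node 13 parent=11 cost=20
14. q=(0,44) nearest=13 d=24 new=(14,22) → add node 14 parent=13 cost=22

Path: 0 1 2 3 4 6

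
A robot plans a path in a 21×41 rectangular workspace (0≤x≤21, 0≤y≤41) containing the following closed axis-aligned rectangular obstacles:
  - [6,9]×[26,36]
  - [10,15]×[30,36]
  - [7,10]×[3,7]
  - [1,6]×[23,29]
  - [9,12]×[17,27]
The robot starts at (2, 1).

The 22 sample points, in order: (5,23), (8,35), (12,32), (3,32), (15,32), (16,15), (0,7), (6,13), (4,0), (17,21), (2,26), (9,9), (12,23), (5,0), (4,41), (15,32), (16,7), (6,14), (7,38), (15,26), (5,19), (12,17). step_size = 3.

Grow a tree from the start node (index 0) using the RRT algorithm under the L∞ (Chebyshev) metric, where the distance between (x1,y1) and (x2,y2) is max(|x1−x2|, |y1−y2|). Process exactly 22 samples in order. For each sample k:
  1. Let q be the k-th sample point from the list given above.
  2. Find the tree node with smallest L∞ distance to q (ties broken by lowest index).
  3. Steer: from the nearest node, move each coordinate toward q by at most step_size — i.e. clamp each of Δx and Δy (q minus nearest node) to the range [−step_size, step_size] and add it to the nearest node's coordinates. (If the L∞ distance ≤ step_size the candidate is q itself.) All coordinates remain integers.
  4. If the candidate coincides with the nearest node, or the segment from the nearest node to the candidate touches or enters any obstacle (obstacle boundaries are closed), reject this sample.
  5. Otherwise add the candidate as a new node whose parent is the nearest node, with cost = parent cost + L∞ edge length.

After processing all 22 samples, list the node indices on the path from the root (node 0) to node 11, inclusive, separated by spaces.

1. q=(5,23) nearest=0 d=22 new=(5,4) → add node 1 parent=0 cost=3
2. q=(8,35) nearest=1 d=31 new=(8,7) → blocked by [7,10]×[3,7], reject
3. q=(12,32) nearest=1 d=28 new=(8,7) → blocked by [7,10]×[3,7], reject
4. q=(3,32) nearest=1 d=28 new=(3,7) → add node 2 parent=1 cost=6
5. q=(15,32) nearest=2 d=25 new=(6,10) → add node 3 parent=2 cost=9
6. q=(16,15) nearest=3 d=10 new=(9,13) → add node 4 parent=3 cost=12
7. q=(0,7) nearest=2 d=3 new=(0,7) → add node 5 parent=2 cost=9
8. q=(6,13) nearest=3 d=3 new=(6,13) → add node 6 parent=3 cost=12
9. q=(4,0) nearest=0 d=2 new=(4,0) → add node 7 parent=0 cost=2
10. q=(17,21) nearest=4 d=8 new=(12,16) → add node 8 parent=4 cost=15
11. q=(2,26) nearest=8 d=10 new=(9,19) → blocked by [9,12]×[17,27], reject
12. q=(9,9) nearest=3 d=3 new=(9,9) → add node 9 parent=3 cost=12
13. q=(12,23) nearest=8 d=7 new=(12,19) → blocked by [9,12]×[17,27], reject
14. q=(5,0) nearest=7 d=1 new=(5,0) → add node 10 parent=7 cost=3
15. q=(4,41) nearest=8 d=25 new=(9,19) → blocked by [9,12]×[17,27], reject
16. q=(15,32) nearest=8 d=16 new=(15,19) → add node 11 parent=8 cost=18
17. q=(16,7) nearest=4 d=7 new=(12,10) → add node 12 parent=4 cost=15
18. q=(6,14) nearest=6 d=1 new=(6,14) → add node 13 parent=6 cost=13
19. q=(7,38) nearest=11 d=19 new=(12,22) → blocked by [9,12]×[17,27], reject
20. q=(15,26) nearest=11 d=7 new=(15,22) → add node 14 parent=11 cost=21
21. q=(5,19) nearest=13 d=5 new=(5,17) → add node 15 parent=13 cost=16
22. q=(12,17) nearest=8 d=1 new=(12,17) → blocked by [9,12]×[17,27], reject

Path: 0 1 2 3 4 8 11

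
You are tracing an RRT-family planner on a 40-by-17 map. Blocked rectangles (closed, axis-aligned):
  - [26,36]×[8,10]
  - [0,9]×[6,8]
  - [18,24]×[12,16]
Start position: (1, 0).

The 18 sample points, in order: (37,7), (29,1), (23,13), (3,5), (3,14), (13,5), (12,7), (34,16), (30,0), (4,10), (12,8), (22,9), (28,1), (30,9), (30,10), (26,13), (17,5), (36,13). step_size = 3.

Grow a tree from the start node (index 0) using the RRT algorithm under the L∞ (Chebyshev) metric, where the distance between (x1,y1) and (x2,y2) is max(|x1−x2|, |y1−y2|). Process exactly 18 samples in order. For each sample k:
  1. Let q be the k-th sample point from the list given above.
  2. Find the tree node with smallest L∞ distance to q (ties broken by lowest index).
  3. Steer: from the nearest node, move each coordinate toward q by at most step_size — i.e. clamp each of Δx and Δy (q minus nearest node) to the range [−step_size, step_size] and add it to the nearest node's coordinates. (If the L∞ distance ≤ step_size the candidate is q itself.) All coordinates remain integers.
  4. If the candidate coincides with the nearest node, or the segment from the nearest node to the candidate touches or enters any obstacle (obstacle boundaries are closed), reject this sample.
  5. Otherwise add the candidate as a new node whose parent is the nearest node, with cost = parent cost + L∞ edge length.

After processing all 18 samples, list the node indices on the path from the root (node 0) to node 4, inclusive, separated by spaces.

Path: 0 1 4

1. q=(37,7) nearest=0 d=36 new=(4,3) → add node 1 parent=0 cost=3
2. q=(29,1) nearest=1 d=25 new=(7,1) → add node 2 parent=1 cost=6
3. q=(23,13) nearest=2 d=16 new=(10,4) → add node 3 parent=2 cost=9
4. q=(3,5) nearest=1 d=2 new=(3,5) → add node 4 parent=1 cost=5
5. q=(3,14) nearest=4 d=9 new=(3,8) → blocked by [0,9]×[6,8], reject
6. q=(13,5) nearest=3 d=3 new=(13,5) → add node 5 parent=3 cost=12
7. q=(12,7) nearest=5 d=2 new=(12,7) → add node 6 parent=5 cost=14
8. q=(34,16) nearest=5 d=21 new=(16,8) → add node 7 parent=5 cost=15
9. q=(30,0) nearest=7 d=14 new=(19,5) → add node 8 parent=7 cost=18
10. q=(4,10) nearest=4 d=5 new=(4,8) → blocked by [0,9]×[6,8], reject
11. q=(12,8) nearest=6 d=1 new=(12,8) → add node 9 parent=6 cost=15
12. q=(22,9) nearest=8 d=4 new=(22,8) → add node 10 parent=8 cost=21
13. q=(28,1) nearest=10 d=7 new=(25,5) → add node 11 parent=10 cost=24
14. q=(30,9) nearest=11 d=5 new=(28,8) → blocked by [26,36]×[8,10], reject
15. q=(30,10) nearest=11 d=5 new=(28,8) → blocked by [26,36]×[8,10], reject
16. q=(26,13) nearest=10 d=5 new=(25,11) → add node 12 parent=10 cost=24
17. q=(17,5) nearest=8 d=2 new=(17,5) → add node 13 parent=8 cost=20
18. q=(36,13) nearest=11 d=11 new=(28,8) → blocked by [26,36]×[8,10], reject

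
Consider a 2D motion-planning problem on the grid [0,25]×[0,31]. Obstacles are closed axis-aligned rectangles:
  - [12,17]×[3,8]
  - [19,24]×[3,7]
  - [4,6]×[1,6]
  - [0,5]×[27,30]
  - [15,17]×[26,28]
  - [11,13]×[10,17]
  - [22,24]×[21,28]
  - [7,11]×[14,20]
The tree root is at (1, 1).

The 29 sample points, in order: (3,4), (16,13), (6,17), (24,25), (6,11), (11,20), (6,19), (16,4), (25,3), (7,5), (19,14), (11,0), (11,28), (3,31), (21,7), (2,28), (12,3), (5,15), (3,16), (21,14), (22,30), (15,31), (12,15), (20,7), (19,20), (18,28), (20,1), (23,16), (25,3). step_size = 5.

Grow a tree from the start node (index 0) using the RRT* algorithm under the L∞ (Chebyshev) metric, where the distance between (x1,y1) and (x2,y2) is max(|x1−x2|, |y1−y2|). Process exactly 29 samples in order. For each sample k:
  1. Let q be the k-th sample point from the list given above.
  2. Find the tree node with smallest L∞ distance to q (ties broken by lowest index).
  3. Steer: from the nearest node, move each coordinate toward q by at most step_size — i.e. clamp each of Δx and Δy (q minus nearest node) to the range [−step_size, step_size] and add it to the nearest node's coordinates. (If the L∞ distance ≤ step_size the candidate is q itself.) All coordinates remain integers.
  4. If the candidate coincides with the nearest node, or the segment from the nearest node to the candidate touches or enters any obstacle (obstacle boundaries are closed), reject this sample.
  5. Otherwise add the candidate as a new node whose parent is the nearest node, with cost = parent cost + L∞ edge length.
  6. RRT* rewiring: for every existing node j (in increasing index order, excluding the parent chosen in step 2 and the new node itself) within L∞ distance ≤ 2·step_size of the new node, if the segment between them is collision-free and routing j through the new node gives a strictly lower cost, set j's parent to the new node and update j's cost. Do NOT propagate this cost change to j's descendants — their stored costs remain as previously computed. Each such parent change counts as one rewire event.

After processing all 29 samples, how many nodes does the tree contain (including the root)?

Node count: 7

1. q=(3,4) nearest=0 d=3 new=(3,4) → add node 1 parent=0 cost=3
2. q=(16,13) nearest=1 d=13 new=(8,9) → blocked by [4,6]×[1,6], reject
3. q=(6,17) nearest=1 d=13 new=(6,9) → blocked by [4,6]×[1,6], reject
4. q=(24,25) nearest=1 d=21 new=(8,9) → blocked by [4,6]×[1,6], reject
5. q=(6,11) nearest=1 d=7 new=(6,9) → blocked by [4,6]×[1,6], reject
6. q=(11,20) nearest=1 d=16 new=(8,9) → blocked by [4,6]×[1,6], reject
7. q=(6,19) nearest=1 d=15 new=(6,9) → blocked by [4,6]×[1,6], reject
8. q=(16,4) nearest=1 d=13 new=(8,4) → blocked by [4,6]×[1,6], reject
9. q=(25,3) nearest=1 d=22 new=(8,3) → blocked by [4,6]×[1,6], reject
10. q=(7,5) nearest=1 d=4 new=(7,5) → blocked by [4,6]×[1,6], reject
11. q=(19,14) nearest=1 d=16 new=(8,9) → blocked by [4,6]×[1,6], reject
12. q=(11,0) nearest=1 d=8 new=(8,0) → blocked by [4,6]×[1,6], reject
13. q=(11,28) nearest=1 d=24 new=(8,9) → blocked by [4,6]×[1,6], reject
14. q=(3,31) nearest=1 d=27 new=(3,9) → add node 2 parent=1 cost=8
15. q=(21,7) nearest=1 d=18 new=(8,7) → blocked by [4,6]×[1,6], reject
16. q=(2,28) nearest=2 d=19 new=(2,14) → add node 3 parent=2 cost=13
17. q=(12,3) nearest=1 d=9 new=(8,3) → blocked by [4,6]×[1,6], reject
18. q=(5,15) nearest=3 d=3 new=(5,15) → add node 4 parent=3 cost=16
19. q=(3,16) nearest=3 d=2 new=(3,16) → add node 5 parent=3 cost=15
20. q=(21,14) nearest=4 d=16 new=(10,14) → blocked by [7,11]×[14,20], reject
21. q=(22,30) nearest=4 d=17 new=(10,20) → blocked by [7,11]×[14,20], reject
22. q=(15,31) nearest=5 d=15 new=(8,21) → blocked by [7,11]×[14,20], reject
23. q=(12,15) nearest=4 d=7 new=(10,15) → blocked by [7,11]×[14,20], reject
24. q=(20,7) nearest=4 d=15 new=(10,10) → add node 6 parent=4 cost=21
25. q=(19,20) nearest=6 d=10 new=(15,15) → blocked by [11,13]×[10,17], reject
26. q=(18,28) nearest=4 d=13 new=(10,20) → blocked by [7,11]×[14,20], reject
27. q=(20,1) nearest=6 d=10 new=(15,5) → blocked by [12,17]×[3,8], reject
28. q=(23,16) nearest=6 d=13 new=(15,15) → blocked by [11,13]×[10,17], reject
29. q=(25,3) nearest=6 d=15 new=(15,5) → blocked by [12,17]×[3,8], reject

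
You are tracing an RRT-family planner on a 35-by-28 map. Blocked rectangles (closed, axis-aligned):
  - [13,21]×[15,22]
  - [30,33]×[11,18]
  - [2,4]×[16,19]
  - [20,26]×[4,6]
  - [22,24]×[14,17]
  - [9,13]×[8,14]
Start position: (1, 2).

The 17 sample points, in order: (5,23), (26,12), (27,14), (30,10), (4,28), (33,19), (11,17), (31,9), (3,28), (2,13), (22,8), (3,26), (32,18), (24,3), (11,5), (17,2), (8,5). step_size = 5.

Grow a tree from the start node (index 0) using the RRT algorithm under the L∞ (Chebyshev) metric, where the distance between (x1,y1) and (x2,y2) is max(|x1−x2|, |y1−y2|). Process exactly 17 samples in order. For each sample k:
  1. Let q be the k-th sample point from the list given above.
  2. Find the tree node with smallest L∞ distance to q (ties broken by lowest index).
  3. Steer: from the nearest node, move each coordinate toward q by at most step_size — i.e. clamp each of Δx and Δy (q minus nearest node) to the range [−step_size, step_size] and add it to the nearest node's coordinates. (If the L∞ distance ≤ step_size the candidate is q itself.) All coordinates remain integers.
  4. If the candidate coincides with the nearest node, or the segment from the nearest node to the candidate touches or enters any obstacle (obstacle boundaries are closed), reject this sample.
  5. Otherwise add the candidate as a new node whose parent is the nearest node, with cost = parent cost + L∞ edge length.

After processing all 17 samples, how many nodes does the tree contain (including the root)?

1. q=(5,23) nearest=0 d=21 new=(5,7) → add node 1 parent=0 cost=5
2. q=(26,12) nearest=1 d=21 new=(10,12) → blocked by [9,13]×[8,14], reject
3. q=(27,14) nearest=1 d=22 new=(10,12) → blocked by [9,13]×[8,14], reject
4. q=(30,10) nearest=1 d=25 new=(10,10) → blocked by [9,13]×[8,14], reject
5. q=(4,28) nearest=1 d=21 new=(4,12) → add node 2 parent=1 cost=10
6. q=(33,19) nearest=1 d=28 new=(10,12) → blocked by [9,13]×[8,14], reject
7. q=(11,17) nearest=2 d=7 new=(9,17) → add node 3 parent=2 cost=15
8. q=(31,9) nearest=3 d=22 new=(14,12) → blocked by [9,13]×[8,14], reject
9. q=(3,28) nearest=3 d=11 new=(4,22) → add node 4 parent=3 cost=20
10. q=(2,13) nearest=2 d=2 new=(2,13) → add node 5 parent=2 cost=12
11. q=(22,8) nearest=3 d=13 new=(14,12) → blocked by [9,13]×[8,14], reject
12. q=(3,26) nearest=4 d=4 new=(3,26) → add node 6 parent=4 cost=24
13. q=(32,18) nearest=3 d=23 new=(14,18) → blocked by [13,21]×[15,22], reject
14. q=(24,3) nearest=3 d=15 new=(14,12) → blocked by [9,13]×[8,14], reject
15. q=(11,5) nearest=1 d=6 new=(10,5) → add node 7 parent=1 cost=10
16. q=(17,2) nearest=7 d=7 new=(15,2) → add node 8 parent=7 cost=15
17. q=(8,5) nearest=7 d=2 new=(8,5) → add node 9 parent=7 cost=12

Node count: 10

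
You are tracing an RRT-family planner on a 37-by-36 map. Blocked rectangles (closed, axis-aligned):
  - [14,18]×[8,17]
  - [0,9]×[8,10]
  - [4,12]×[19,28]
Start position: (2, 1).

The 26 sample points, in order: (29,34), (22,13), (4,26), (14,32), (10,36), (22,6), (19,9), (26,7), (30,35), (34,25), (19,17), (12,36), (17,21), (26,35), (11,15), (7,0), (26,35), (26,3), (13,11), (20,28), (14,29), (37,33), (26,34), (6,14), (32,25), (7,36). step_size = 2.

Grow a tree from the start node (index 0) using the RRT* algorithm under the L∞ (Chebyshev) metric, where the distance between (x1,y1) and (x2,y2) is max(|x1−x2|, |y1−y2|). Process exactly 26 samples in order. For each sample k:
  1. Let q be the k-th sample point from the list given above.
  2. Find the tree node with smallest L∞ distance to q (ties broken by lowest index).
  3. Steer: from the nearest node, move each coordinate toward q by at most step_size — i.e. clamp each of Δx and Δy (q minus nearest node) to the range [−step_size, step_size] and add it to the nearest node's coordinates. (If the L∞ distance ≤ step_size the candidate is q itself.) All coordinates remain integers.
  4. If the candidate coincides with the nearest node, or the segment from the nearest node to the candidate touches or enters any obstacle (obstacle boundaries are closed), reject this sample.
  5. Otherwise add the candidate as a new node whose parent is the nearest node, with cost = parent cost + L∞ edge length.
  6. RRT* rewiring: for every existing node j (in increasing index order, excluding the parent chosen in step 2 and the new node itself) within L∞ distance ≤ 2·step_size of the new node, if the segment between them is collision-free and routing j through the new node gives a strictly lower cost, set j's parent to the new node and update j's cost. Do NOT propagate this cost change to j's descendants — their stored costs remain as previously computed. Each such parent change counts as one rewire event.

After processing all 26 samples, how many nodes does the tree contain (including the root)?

1. q=(29,34) nearest=0 d=33 new=(4,3) → add node 1 parent=0 cost=2
2. q=(22,13) nearest=1 d=18 new=(6,5) → add node 2 parent=1 cost=4
3. q=(4,26) nearest=2 d=21 new=(4,7) → add node 3 parent=2 cost=6
4. q=(14,32) nearest=3 d=25 new=(6,9) → blocked by [0,9]×[8,10], reject
5. q=(10,36) nearest=3 d=29 new=(6,9) → blocked by [0,9]×[8,10], reject
6. q=(22,6) nearest=2 d=16 new=(8,6) → add node 4 parent=2 cost=6
7. q=(19,9) nearest=4 d=11 new=(10,8) → add node 5 parent=4 cost=8
8. q=(26,7) nearest=5 d=16 new=(12,7) → add node 6 parent=5 cost=10
9. q=(30,35) nearest=5 d=27 new=(12,10) → add node 7 parent=5 cost=10
10. q=(34,25) nearest=6 d=22 new=(14,9) → blocked by [14,18]×[8,17], reject
11. q=(19,17) nearest=7 d=7 new=(14,12) → blocked by [14,18]×[8,17], reject
12. q=(12,36) nearest=7 d=26 new=(12,12) → add node 8 parent=7 cost=12
13. q=(17,21) nearest=8 d=9 new=(14,14) → blocked by [14,18]×[8,17], reject
14. q=(26,35) nearest=8 d=23 new=(14,14) → blocked by [14,18]×[8,17], reject
15. q=(11,15) nearest=8 d=3 new=(11,14) → add node 9 parent=8 cost=14
16. q=(7,0) nearest=1 d=3 new=(6,1) → add node 10 parent=1 cost=4
17. q=(26,35) nearest=9 d=21 new=(13,16) → add node 11 parent=9 cost=16
18. q=(26,3) nearest=11 d=13 new=(15,14) → blocked by [14,18]×[8,17], reject
19. q=(13,11) nearest=7 d=1 new=(13,11) → add node 12 parent=7 cost=11
20. q=(20,28) nearest=11 d=12 new=(15,18) → blocked by [14,18]×[8,17], reject
21. q=(14,29) nearest=11 d=13 new=(14,18) → add node 13 parent=11 cost=18
22. q=(37,33) nearest=13 d=23 new=(16,20) → add node 14 parent=13 cost=20
23. q=(26,34) nearest=14 d=14 new=(18,22) → add node 15 parent=14 cost=22
24. q=(6,14) nearest=9 d=5 new=(9,14) → add node 16 parent=9 cost=16
25. q=(32,25) nearest=15 d=14 new=(20,24) → add node 17 parent=15 cost=24
26. q=(7,36) nearest=17 d=13 new=(18,26) → add node 18 parent=17 cost=26

Node count: 19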